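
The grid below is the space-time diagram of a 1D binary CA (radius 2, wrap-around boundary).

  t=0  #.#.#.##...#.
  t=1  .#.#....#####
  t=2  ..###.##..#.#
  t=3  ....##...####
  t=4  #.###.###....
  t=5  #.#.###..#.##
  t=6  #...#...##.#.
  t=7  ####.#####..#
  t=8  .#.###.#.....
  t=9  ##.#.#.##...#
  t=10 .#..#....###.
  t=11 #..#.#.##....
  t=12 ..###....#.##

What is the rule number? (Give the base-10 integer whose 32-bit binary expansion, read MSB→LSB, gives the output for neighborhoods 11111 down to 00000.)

  nb #####: next=#  (t=1,i=10, bit31=1)
  nb ####.: next=.  (t=1,i=11, bit30=0)
  nb ###.#: next=#  (t=1,i=12, bit29=1)
  nb ###..: next=.  (t=3,i=12, bit28=0)
  nb ##.##: next=#  (t=2,i=5, bit27=1)
  nb ##.#.: next=.  (t=1,i=0, bit26=0)
  nb ##..#: next=.  (t=2,i=8, bit25=0)
  nb ##...: next=#  (t=0,i=8, bit24=1)
  nb #.###: next=#  (t=4,i=2, bit23=1)
  nb #.##.: next=.  (t=0,i=6, bit22=0)
  nb #.#.#: next=.  (t=0,i=0, bit21=0)
  nb #.#..: next=#  (t=1,i=3, bit20=1)
  nb #..##: next=.  (t=2,i=1, bit19=0)
  nb #..#.: next=#  (t=2,i=9, bit18=1)
  nb #...#: next=#  (t=0,i=9, bit17=1)
  nb #....: next=.  (t=1,i=5, bit16=0)
  nb .####: next=.  (t=1,i=9, bit15=0)
  nb .###.: next=.  (t=2,i=3, bit14=0)
  nb .##.#: next=#  (t=6,i=9, bit13=1)
  nb .##..: next=.  (t=0,i=7, bit12=0)
  nb .#.##: next=.  (t=0,i=5, bit11=0)
  nb .#.#.: next=#  (t=0,i=1, bit10=1)
  nb .#..#: next=.  (t=2,i=0, bit9=0)
  nb .#...: next=#  (t=1,i=4, bit8=1)
  nb ..###: next=.  (t=1,i=8, bit7=0)
  nb ..##.: next=#  (t=3,i=4, bit6=1)
  nb ..#.#: next=#  (t=0,i=11, bit5=1)
  nb ..#..: next=.  (t=6,i=4, bit4=0)
  nb ...##: next=#  (t=1,i=7, bit3=1)
  nb ...#.: next=#  (t=0,i=10, bit2=1)
  nb ....#: next=#  (t=1,i=6, bit1=1)
  nb .....: next=.  (t=8,i=10, bit0=0)
  bits 10101001100101100010010101101110 = 2845189486

2845189486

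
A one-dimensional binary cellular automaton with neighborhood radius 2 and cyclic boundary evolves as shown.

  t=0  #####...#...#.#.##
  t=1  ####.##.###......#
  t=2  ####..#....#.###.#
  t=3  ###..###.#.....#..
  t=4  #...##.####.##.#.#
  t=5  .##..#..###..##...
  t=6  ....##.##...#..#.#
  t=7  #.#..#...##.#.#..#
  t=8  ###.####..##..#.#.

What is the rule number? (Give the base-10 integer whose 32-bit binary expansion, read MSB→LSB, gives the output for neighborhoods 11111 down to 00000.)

  [31] ##### => #  t=0,i=0
  [30] ####. => #  t=0,i=3
  [29] ###.# => #  t=1,i=3
  [28] ###.. => .  t=0,i=4
  [27] ##.## => .  t=1,i=4
  [26] ##.#. => #  t=3,i=8
  [25] ##..# => .  t=2,i=4
  [24] ##... => #  t=0,i=5
  [23] #.### => .  t=0,i=16
  [22] #.##. => .  t=1,i=5
  [21] #.#.# => .  t=0,i=14
  [20] #.#.. => #  t=3,i=9
  [19] #..## => #  t=3,i=4
  [18] #..#. => #  t=2,i=5
  [17] #...# => #  t=0,i=6
  [16] #.... => .  t=1,i=12
  [15] .#### => #  t=0,i=17
  [14] .###. => .  t=1,i=9
  [13] .##.# => #  t=1,i=6
  [12] .##.. => .  t=4,i=0
  [11] .#.## => .  t=0,i=15
  [10] .#.#. => .  t=0,i=13
  [9] .#..# => .  t=3,i=16
  [8] .#... => #  t=0,i=9
  [7] ..### => #  t=1,i=17
  [6] ..##. => .  t=4,i=4
  [5] ..#.# => .  t=0,i=12
  [4] ..#.. => #  t=0,i=8
  [3] ...## => .  t=1,i=16
  [2] ...#. => .  t=0,i=7
  [1] ....# => #  t=1,i=15
  [0] ..... => #  t=1,i=13
  bits 11100101000111101010000110010011 = 3843989907

3843989907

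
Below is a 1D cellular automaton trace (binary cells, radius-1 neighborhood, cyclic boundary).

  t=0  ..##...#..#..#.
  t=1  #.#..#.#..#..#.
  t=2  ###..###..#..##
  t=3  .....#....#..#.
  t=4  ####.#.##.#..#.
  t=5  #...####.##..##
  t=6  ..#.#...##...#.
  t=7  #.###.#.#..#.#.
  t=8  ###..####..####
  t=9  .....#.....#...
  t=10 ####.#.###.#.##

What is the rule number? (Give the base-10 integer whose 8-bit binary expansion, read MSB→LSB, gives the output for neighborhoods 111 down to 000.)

  ### -> .   bit 7 = 0  t=2,i=0
  ##. -> .   bit 6 = 0  t=0,i=3
  #.# -> #   bit 5 = 1  t=1,i=1
  #.. -> .   bit 4 = 0  t=0,i=4
  .## -> #   bit 3 = 1  t=0,i=2
  .#. -> #   bit 2 = 1  t=0,i=7
  ..# -> .   bit 1 = 0  t=0,i=1
  ... -> #   bit 0 = 1  t=0,i=0
  bits 00101101 = 45

45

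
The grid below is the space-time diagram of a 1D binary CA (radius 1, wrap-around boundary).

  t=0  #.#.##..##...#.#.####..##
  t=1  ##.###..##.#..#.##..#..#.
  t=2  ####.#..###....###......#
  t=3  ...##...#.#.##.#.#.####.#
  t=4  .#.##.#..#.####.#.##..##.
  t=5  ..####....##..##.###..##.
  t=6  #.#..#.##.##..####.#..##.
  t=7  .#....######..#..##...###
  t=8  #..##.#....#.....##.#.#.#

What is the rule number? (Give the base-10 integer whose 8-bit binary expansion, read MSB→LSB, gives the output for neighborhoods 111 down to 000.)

105

  ###|.  b7=0 t=0,i=18
  ##.|#  b6=1 t=0,i=0
  #.#|#  b5=1 t=0,i=1
  #..|.  b4=0 t=0,i=6
  .##|#  b3=1 t=0,i=4
  .#.|.  b2=0 t=0,i=2
  ..#|.  b1=0 t=0,i=7
  ...|#  b0=1 t=0,i=11
  bits 01101001 = 105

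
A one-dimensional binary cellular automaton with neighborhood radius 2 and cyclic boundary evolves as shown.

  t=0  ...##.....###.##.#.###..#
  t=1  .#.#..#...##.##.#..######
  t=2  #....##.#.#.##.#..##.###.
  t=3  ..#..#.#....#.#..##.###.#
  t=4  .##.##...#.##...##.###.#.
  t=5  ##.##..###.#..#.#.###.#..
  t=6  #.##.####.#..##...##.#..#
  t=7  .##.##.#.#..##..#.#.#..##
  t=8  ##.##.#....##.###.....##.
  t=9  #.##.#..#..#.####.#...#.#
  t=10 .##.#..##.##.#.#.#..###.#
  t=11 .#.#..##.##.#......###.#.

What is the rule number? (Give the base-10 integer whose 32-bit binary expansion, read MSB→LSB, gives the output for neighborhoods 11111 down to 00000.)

  #####|#  b31=1 t=1,i=21
  ####.|#  b30=1 t=1,i=23
  ###.#|.  b29=0 t=0,i=12
  ###..|#  b28=1 t=0,i=21
  ##.##|#  b27=1 t=0,i=13
  ##.#.|#  b26=1 t=0,i=16
  ##..#|#  b25=1 t=0,i=22
  ##...|.  b24=0 t=0,i=5
  #.###|#  b23=1 t=0,i=19
  #.##.|#  b22=1 t=0,i=14
  #.#.#|.  b21=0 t=0,i=17
  #.#..|.  b20=0 t=1,i=3
  #..##|#  b19=1 t=1,i=18
  #..#.|#  b18=1 t=0,i=23
  #...#|#  b17=1 t=0,i=1
  #....|#  b16=1 t=0,i=6
  .####|.  b15=0 t=1,i=20
  .###.|#  b14=1 t=0,i=11
  .##.#|.  b13=0 t=0,i=15
  .##..|.  b12=0 t=0,i=4
  .#.##|.  b11=0 t=0,i=18
  .#.#.|.  b10=0 t=1,i=2
  .#..#|.  b9=0 t=1,i=4
  .#...|.  b8=0 t=0,i=0
  ..###|#  b7=1 t=0,i=10
  ..##.|#  b6=1 t=0,i=3
  ..#.#|#  b5=1 t=3,i=5
  ..#..|#  b4=1 t=0,i=24
  ...##|.  b3=0 t=0,i=2
  ...#.|#  b2=1 t=3,i=11
  ....#|.  b1=0 t=0,i=8
  .....|.  b0=0 t=0,i=7
  bits 11011110110011110100000011110100 = 3738124532

3738124532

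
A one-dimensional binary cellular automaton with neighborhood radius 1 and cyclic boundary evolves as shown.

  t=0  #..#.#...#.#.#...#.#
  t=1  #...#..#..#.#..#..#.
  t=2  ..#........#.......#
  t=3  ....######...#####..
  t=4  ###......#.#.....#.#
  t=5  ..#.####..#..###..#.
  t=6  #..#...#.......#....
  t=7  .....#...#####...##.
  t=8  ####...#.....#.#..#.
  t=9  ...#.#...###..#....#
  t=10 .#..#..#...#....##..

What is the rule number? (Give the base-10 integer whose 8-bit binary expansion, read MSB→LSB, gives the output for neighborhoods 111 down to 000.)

  [7] ### => .  t=3,i=5
  [6] ##. => #  t=0,i=0
  [5] #.# => #  t=0,i=4
  [4] #.. => .  t=0,i=1
  [3] .## => .  t=0,i=19
  [2] .#. => .  t=0,i=3
  [1] ..# => .  t=0,i=2
  [0] ... => #  t=0,i=7
  bits 01100001 = 97

97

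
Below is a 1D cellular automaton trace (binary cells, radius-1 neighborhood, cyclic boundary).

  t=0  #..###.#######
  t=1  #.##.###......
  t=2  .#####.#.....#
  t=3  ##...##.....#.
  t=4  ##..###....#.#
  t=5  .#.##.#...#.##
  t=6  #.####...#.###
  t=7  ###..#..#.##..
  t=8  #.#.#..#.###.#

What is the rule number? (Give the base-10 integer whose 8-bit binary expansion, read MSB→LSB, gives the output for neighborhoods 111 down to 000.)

  [7] ### => .  t=0,i=4
  [6] ##. => #  t=0,i=0
  [5] #.# => #  t=0,i=6
  [4] #.. => .  t=0,i=1
  [3] .## => #  t=0,i=3
  [2] .#. => .  t=1,i=0
  [1] ..# => #  t=0,i=2
  [0] ... => .  t=1,i=9
  bits 01101010 = 106

106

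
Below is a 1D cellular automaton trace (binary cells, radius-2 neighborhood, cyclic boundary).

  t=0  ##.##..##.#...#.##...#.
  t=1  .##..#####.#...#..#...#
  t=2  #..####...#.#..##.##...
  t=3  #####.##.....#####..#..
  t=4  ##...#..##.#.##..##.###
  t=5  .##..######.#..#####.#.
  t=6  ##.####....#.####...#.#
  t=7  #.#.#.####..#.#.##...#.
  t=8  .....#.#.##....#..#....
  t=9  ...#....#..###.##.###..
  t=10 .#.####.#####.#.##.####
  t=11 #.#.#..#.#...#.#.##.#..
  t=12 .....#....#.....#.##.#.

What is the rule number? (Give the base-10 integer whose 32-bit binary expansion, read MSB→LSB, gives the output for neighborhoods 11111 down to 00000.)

  [31] ##### => .  t=1,i=7
  [30] ####. => .  t=1,i=8
  [29] ###.# => .  t=1,i=9
  [28] ###.. => #  t=2,i=6
  [27] ##.## => #  t=0,i=2
  [26] ##.#. => #  t=0,i=9
  [25] ##..# => #  t=0,i=5
  [24] ##... => #  t=0,i=18
  [23] #.### => .  t=4,i=20
  [22] #.##. => .  t=0,i=0
  [21] #.#.# => .  t=4,i=11
  [20] #.#.. => .  t=0,i=10
  [19] #..## => #  t=0,i=6
  [18] #..#. => .  t=1,i=17
  [17] #...# => .  t=0,i=12
  [16] #.... => #  t=3,i=9
  [15] .#### => #  t=1,i=6
  [14] .###. => #  t=6,i=0
  [13] .##.# => #  t=0,i=1
  [12] .##.. => .  t=0,i=4
  [11] .#.## => #  t=0,i=15
  [10] .#.#. => .  t=2,i=11
  [9] .#..# => #  t=1,i=16
  [8] .#... => #  t=0,i=11
  [7] ..### => #  t=1,i=5
  [6] ..##. => #  t=0,i=7
  [5] ..#.# => .  t=0,i=14
  [4] ..#.. => #  t=1,i=15
  [3] ...## => .  t=3,i=12
  [2] ...#. => .  t=0,i=13
  [1] ....# => #  t=3,i=11
  [0] ..... => .  t=3,i=10
  bits 00011111000010011110101111010010 = 520743890

520743890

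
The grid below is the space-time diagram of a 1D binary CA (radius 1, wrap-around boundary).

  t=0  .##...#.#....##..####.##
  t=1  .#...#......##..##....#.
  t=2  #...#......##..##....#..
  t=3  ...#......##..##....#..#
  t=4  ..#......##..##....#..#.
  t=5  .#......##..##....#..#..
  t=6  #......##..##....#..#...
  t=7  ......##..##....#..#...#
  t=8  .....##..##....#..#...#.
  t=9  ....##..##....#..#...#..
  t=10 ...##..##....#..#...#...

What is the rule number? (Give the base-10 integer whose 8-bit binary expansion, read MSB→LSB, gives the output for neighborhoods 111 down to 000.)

  ### -> .   bit 7 = 0  t=0,i=18
  ##. -> .   bit 6 = 0  t=0,i=2
  #.# -> .   bit 5 = 0  t=0,i=0
  #.. -> .   bit 4 = 0  t=0,i=3
  .## -> #   bit 3 = 1  t=0,i=1
  .#. -> .   bit 2 = 0  t=0,i=6
  ..# -> #   bit 1 = 1  t=0,i=5
  ... -> .   bit 0 = 0  t=0,i=4
  bits 00001010 = 10

10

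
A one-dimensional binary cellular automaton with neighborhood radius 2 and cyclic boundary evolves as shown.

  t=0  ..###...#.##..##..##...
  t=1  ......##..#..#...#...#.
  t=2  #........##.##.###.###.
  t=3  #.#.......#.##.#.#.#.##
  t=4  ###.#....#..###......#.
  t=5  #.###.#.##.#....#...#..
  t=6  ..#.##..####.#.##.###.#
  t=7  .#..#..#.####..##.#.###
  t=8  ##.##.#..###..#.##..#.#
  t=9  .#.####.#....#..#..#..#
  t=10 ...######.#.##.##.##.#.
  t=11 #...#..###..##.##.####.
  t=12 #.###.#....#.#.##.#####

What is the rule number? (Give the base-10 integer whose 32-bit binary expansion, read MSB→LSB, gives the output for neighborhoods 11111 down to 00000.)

  ##### -> .   bit 31 = 0  t=10,i=5
  ####. -> #   bit 30 = 1  t=6,i=10
  ###.# -> #   bit 29 = 1  t=2,i=17
  ###.. -> .   bit 28 = 0  t=0,i=4
  ##.## -> .   bit 27 = 0  t=2,i=11
  ##.#. -> #   bit 26 = 1  t=2,i=22
  ##..# -> .   bit 25 = 0  t=0,i=12
  ##... -> .   bit 24 = 0  t=0,i=5
  #.### -> #   bit 23 = 1  t=2,i=15
  #.##. -> #   bit 22 = 1  t=0,i=10
  #.#.# -> .   bit 21 = 0  t=3,i=15
  #.#.. -> #   bit 20 = 1  t=2,i=0
  #..## -> #   bit 19 = 1  t=0,i=13
  #..#. -> #   bit 18 = 1  t=1,i=9
  #...# -> #   bit 17 = 1  t=0,i=6
  #.... -> #   bit 16 = 1  t=0,i=21
  .#### -> #   bit 15 = 1  t=6,i=9
  .###. -> .   bit 14 = 0  t=0,i=3
  .##.# -> #   bit 13 = 1  t=2,i=10
  .##.. -> .   bit 12 = 0  t=0,i=11
  .#.## -> .   bit 11 = 0  t=0,i=9
  .#.#. -> .   bit 10 = 0  t=3,i=16
  .#..# -> .   bit 9 = 0  t=1,i=11
  .#... -> .   bit 8 = 0  t=1,i=14
  ..### -> .   bit 7 = 0  t=0,i=2
  ..##. -> .   bit 6 = 0  t=0,i=14
  ..#.# -> .   bit 5 = 0  t=0,i=8
  ..#.. -> #   bit 4 = 1  t=1,i=10
  ...## -> .   bit 3 = 0  t=0,i=1
  ...#. -> #   bit 2 = 1  t=0,i=7
  ....# -> .   bit 1 = 0  t=0,i=0
  ..... -> .   bit 0 = 0  t=0,i=22
  bits 01100100110111111010000000010100 = 1692377108

1692377108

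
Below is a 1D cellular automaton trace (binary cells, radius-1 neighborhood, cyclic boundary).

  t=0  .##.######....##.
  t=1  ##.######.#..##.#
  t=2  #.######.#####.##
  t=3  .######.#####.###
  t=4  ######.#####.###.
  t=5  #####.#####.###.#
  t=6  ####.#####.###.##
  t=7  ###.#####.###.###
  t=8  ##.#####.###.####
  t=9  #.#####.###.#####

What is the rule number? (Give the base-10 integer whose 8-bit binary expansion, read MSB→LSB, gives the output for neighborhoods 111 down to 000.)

190

  nb ###: next=#  (t=0,i=5, bit7=1)
  nb ##.: next=.  (t=0,i=2, bit6=0)
  nb #.#: next=#  (t=0,i=3, bit5=1)
  nb #..: next=#  (t=0,i=10, bit4=1)
  nb .##: next=#  (t=0,i=1, bit3=1)
  nb .#.: next=#  (t=1,i=10, bit2=1)
  nb ..#: next=#  (t=0,i=0, bit1=1)
  nb ...: next=.  (t=0,i=11, bit0=0)
  bits 10111110 = 190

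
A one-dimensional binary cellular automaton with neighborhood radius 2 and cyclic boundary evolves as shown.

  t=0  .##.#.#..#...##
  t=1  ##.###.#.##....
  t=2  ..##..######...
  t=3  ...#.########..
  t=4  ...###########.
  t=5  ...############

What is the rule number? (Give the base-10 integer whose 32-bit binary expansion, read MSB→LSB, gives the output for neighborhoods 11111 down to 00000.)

  #####|#  b31=1 t=2,i=8
  ####.|#  b30=1 t=2,i=10
  ###.#|.  b29=0 t=1,i=5
  ###..|#  b28=1 t=2,i=11
  ##.##|#  b27=1 t=0,i=0
  ##.#.|#  b26=1 t=0,i=3
  ##..#|.  b25=0 t=2,i=4
  ##...|#  b24=1 t=1,i=11
  #.###|#  b23=1 t=1,i=3
  #.##.|#  b22=1 t=0,i=1
  #.#.#|#  b21=1 t=0,i=4
  #.#..|.  b20=0 t=0,i=6
  #..##|#  b19=1 t=2,i=5
  #..#.|.  b18=0 t=0,i=8
  #...#|.  b17=0 t=0,i=11
  #....|.  b16=0 t=1,i=12
  .####|#  b15=1 t=2,i=7
  .###.|.  b14=0 t=1,i=4
  .##.#|.  b13=0 t=0,i=2
  .##..|#  b12=1 t=1,i=10
  .#.##|#  b11=1 t=1,i=8
  .#.#.|#  b10=1 t=0,i=5
  .#..#|#  b9=1 t=0,i=7
  .#...|#  b8=1 t=0,i=10
  ..###|#  b7=1 t=2,i=6
  ..##.|.  b6=0 t=0,i=13
  ..#.#|#  b5=1 t=3,i=3
  ..#..|#  b4=1 t=0,i=9
  ...##|.  b3=0 t=0,i=12
  ...#.|.  b2=0 t=3,i=2
  ....#|.  b1=0 t=1,i=13
  .....|.  b0=0 t=2,i=14
  bits 11011101111010001001111110110000 = 3723009968

3723009968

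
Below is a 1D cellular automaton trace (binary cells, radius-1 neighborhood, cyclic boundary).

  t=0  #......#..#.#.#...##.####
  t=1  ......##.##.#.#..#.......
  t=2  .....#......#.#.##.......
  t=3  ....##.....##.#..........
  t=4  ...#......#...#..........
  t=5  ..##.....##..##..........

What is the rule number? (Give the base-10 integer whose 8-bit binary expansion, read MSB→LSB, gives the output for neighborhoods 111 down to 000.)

  ###|.  b7=0 t=0,i=22
  ##.|.  b6=0 t=0,i=0
  #.#|.  b5=0 t=0,i=11
  #..|.  b4=0 t=0,i=1
  .##|.  b3=0 t=0,i=18
  .#.|#  b2=1 t=0,i=7
  ..#|#  b1=1 t=0,i=6
  ...|.  b0=0 t=0,i=2
  bits 00000110 = 6

6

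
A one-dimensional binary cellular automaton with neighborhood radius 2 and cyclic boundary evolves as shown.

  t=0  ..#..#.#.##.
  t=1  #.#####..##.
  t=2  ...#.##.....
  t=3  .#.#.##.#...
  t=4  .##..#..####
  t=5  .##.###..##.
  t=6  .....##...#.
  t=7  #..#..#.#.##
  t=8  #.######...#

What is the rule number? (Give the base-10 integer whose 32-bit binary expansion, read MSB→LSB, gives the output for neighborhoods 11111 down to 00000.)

1347934002

  [31] ##### => .  t=1,i=4
  [30] ####. => #  t=1,i=5
  [29] ###.# => .  t=4,i=11
  [28] ###.. => #  t=1,i=6
  [27] ##.## => .  t=4,i=0
  [26] ##.#. => .  t=1,i=11
  [25] ##..# => .  t=1,i=7
  [24] ##... => .  t=0,i=11
  [23] #.### => .  t=1,i=2
  [22] #.##. => #  t=0,i=9
  [21] #.#.# => .  t=0,i=7
  [20] #.#.. => #  t=3,i=8
  [19] #..## => .  t=1,i=8
  [18] #..#. => #  t=0,i=4
  [17] #...# => #  t=0,i=0
  [16] #.... => #  t=2,i=8
  [15] .#### => #  t=1,i=3
  [14] .###. => #  t=5,i=5
  [13] .##.# => .  t=1,i=10
  [12] .##.. => #  t=0,i=10
  [11] .#.## => .  t=0,i=8
  [10] .#.#. => #  t=0,i=6
  [9] .#..# => #  t=0,i=3
  [8] .#... => #  t=3,i=9
  [7] ..### => .  t=4,i=8
  [6] ..##. => .  t=1,i=9
  [5] ..#.# => #  t=0,i=5
  [4] ..#.. => #  t=0,i=2
  [3] ...## => .  t=6,i=4
  [2] ...#. => .  t=0,i=1
  [1] ....# => #  t=2,i=1
  [0] ..... => .  t=2,i=0
  bits 01010000010101111101011100110010 = 1347934002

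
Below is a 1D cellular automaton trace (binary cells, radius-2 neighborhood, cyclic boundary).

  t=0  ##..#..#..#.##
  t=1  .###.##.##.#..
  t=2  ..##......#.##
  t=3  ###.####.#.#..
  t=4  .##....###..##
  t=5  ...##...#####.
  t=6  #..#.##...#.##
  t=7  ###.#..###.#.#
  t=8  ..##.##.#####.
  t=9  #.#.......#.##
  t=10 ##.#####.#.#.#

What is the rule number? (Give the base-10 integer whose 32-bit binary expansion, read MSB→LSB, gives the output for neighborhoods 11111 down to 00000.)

  ##### -> #   bit 31 = 1  t=5,i=10
  ####. -> .   bit 30 = 0  t=0,i=0
  ###.# -> #   bit 29 = 1  t=1,i=3
  ###.. -> #   bit 28 = 1  t=0,i=1
  ##.## -> .   bit 27 = 0  t=1,i=4
  ##.#. -> #   bit 26 = 1  t=1,i=10
  ##..# -> #   bit 25 = 1  t=0,i=2
  ##... -> #   bit 24 = 1  t=2,i=4
  #.### -> .   bit 23 = 0  t=0,i=12
  #.##. -> .   bit 22 = 0  t=1,i=5
  #.#.# -> #   bit 21 = 1  t=3,i=9
  #.#.. -> .   bit 20 = 0  t=1,i=11
  #..## -> #   bit 19 = 1  t=2,i=1
  #..#. -> #   bit 18 = 1  t=0,i=3
  #...# -> #   bit 17 = 1  t=1,i=13
  #.... -> #   bit 16 = 1  t=2,i=5
  .#### -> .   bit 15 = 0  t=0,i=13
  .###. -> #   bit 14 = 1  t=1,i=2
  .##.# -> .   bit 13 = 0  t=1,i=6
  .##.. -> .   bit 12 = 0  t=2,i=3
  .#.## -> #   bit 11 = 1  t=0,i=11
  .#.#. -> .   bit 10 = 0  t=3,i=10
  .#..# -> #   bit 9 = 1  t=0,i=5
  .#... -> #   bit 8 = 1  t=1,i=12
  ..### -> .   bit 7 = 0  t=1,i=1
  ..##. -> #   bit 6 = 1  t=2,i=2
  ..#.# -> .   bit 5 = 0  t=0,i=10
  ..#.. -> .   bit 4 = 0  t=0,i=4
  ...## -> .   bit 3 = 0  t=1,i=0
  ...#. -> #   bit 2 = 1  t=2,i=9
  ....# -> .   bit 1 = 0  t=2,i=8
  ..... -> #   bit 0 = 1  t=2,i=6
  bits 10110111001011110100101101000101 = 3073329989

3073329989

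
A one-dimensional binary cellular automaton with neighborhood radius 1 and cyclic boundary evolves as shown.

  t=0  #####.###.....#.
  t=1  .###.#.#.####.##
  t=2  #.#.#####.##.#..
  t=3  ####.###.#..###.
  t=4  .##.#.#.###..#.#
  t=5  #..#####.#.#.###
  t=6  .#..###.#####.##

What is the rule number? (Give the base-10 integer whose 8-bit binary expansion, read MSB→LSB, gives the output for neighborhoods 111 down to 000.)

181

  ### -> #   bit 7 = 1  t=0,i=1
  ##. -> .   bit 6 = 0  t=0,i=4
  #.# -> #   bit 5 = 1  t=0,i=5
  #.. -> #   bit 4 = 1  t=0,i=9
  .## -> .   bit 3 = 0  t=0,i=0
  .#. -> #   bit 2 = 1  t=0,i=14
  ..# -> .   bit 1 = 0  t=0,i=13
  ... -> #   bit 0 = 1  t=0,i=10
  bits 10110101 = 181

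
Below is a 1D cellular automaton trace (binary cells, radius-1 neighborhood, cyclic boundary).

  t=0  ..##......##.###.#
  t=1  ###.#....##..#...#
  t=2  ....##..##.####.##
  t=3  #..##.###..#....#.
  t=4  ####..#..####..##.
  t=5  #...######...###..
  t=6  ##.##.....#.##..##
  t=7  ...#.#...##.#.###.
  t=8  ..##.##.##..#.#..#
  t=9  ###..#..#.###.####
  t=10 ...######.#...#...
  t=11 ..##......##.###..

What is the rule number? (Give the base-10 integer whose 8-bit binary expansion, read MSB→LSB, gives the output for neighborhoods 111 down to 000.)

30

  ###|.  b7=0 t=0,i=14
  ##.|.  b6=0 t=0,i=3
  #.#|.  b5=0 t=0,i=12
  #..|#  b4=1 t=0,i=0
  .##|#  b3=1 t=0,i=2
  .#.|#  b2=1 t=0,i=17
  ..#|#  b1=1 t=0,i=1
  ...|.  b0=0 t=0,i=5
  bits 00011110 = 30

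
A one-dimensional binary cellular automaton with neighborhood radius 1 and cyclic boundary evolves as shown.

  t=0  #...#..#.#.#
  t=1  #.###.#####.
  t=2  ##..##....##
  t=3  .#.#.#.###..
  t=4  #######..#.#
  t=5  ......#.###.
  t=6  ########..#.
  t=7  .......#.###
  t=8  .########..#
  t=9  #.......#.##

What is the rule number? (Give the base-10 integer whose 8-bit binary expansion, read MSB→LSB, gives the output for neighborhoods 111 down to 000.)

103

  nb ###: next=.  (t=1,i=3, bit7=0)
  nb ##.: next=#  (t=0,i=0, bit6=1)
  nb #.#: next=#  (t=0,i=8, bit5=1)
  nb #..: next=.  (t=0,i=1, bit4=0)
  nb .##: next=.  (t=0,i=11, bit3=0)
  nb .#.: next=#  (t=0,i=4, bit2=1)
  nb ..#: next=#  (t=0,i=3, bit1=1)
  nb ...: next=#  (t=0,i=2, bit0=1)
  bits 01100111 = 103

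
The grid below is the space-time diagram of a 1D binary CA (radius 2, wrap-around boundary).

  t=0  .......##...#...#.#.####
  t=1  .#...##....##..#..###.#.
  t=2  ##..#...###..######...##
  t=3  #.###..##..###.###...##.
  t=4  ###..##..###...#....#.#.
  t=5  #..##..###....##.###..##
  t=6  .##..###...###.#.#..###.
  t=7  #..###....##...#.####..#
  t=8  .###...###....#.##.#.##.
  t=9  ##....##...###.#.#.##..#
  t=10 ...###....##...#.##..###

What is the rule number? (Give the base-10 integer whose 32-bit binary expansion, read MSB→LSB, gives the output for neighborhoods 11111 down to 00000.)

3267177118

  ##### -> #   bit 31 = 1  t=2,i=15
  ####. -> #   bit 30 = 1  t=0,i=22
  ###.# -> .   bit 29 = 0  t=1,i=20
  ###.. -> .   bit 28 = 0  t=0,i=23
  ##.## -> .   bit 27 = 0  t=3,i=14
  ##.#. -> .   bit 26 = 0  t=1,i=21
  ##..# -> #   bit 25 = 1  t=1,i=13
  ##... -> .   bit 24 = 0  t=0,i=0
  #.### -> #   bit 23 = 1  t=0,i=20
  #.##. -> .   bit 22 = 0  t=8,i=16
  #.#.# -> #   bit 21 = 1  t=0,i=18
  #.#.. -> #   bit 20 = 1  t=1,i=22
  #..## -> #   bit 19 = 1  t=1,i=17
  #..#. -> #   bit 18 = 1  t=1,i=0
  #...# -> .   bit 17 = 0  t=0,i=10
  #.... -> #   bit 16 = 1  t=0,i=1
  .#### -> .   bit 15 = 0  t=0,i=21
  .###. -> .   bit 14 = 0  t=1,i=19
  .##.# -> #   bit 13 = 1  t=3,i=22
  .##.. -> .   bit 12 = 0  t=0,i=8
  .#.## -> #   bit 11 = 1  t=0,i=19
  .#.#. -> .   bit 10 = 0  t=0,i=17
  .#..# -> #   bit 9 = 1  t=1,i=16
  .#... -> .   bit 8 = 0  t=0,i=13
  ..### -> #   bit 7 = 1  t=1,i=18
  ..##. -> .   bit 6 = 0  t=0,i=7
  ..#.# -> .   bit 5 = 0  t=0,i=16
  ..#.. -> #   bit 4 = 1  t=0,i=12
  ...## -> #   bit 3 = 1  t=0,i=6
  ...#. -> #   bit 2 = 1  t=0,i=11
  ....# -> #   bit 1 = 1  t=0,i=5
  ..... -> .   bit 0 = 0  t=0,i=2
  bits 11000010101111010010101010011110 = 3267177118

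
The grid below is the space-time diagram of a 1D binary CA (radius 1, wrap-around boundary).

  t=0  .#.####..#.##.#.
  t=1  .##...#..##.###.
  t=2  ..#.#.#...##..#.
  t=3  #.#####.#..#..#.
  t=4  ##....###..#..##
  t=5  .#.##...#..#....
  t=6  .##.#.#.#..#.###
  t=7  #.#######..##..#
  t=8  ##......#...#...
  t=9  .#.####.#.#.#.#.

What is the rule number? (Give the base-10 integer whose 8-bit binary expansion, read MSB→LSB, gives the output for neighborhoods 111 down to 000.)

  ### -> .   bit 7 = 0  t=0,i=4
  ##. -> #   bit 6 = 1  t=0,i=6
  #.# -> #   bit 5 = 1  t=0,i=2
  #.. -> .   bit 4 = 0  t=0,i=7
  .## -> .   bit 3 = 0  t=0,i=3
  .#. -> #   bit 2 = 1  t=0,i=1
  ..# -> .   bit 1 = 0  t=0,i=0
  ... -> #   bit 0 = 1  t=1,i=4
  bits 01100101 = 101

101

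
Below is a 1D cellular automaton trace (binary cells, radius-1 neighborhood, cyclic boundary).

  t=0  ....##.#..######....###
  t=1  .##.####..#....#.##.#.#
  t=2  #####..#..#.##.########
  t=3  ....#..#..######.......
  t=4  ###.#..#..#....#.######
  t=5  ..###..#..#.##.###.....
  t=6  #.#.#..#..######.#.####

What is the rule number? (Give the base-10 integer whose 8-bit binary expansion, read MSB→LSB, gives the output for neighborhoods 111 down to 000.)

109

  [7] ### => .  t=0,i=11
  [6] ##. => #  t=0,i=5
  [5] #.# => #  t=0,i=6
  [4] #.. => .  t=0,i=0
  [3] .## => #  t=0,i=4
  [2] .#. => #  t=0,i=7
  [1] ..# => .  t=0,i=3
  [0] ... => #  t=0,i=1
  bits 01101101 = 109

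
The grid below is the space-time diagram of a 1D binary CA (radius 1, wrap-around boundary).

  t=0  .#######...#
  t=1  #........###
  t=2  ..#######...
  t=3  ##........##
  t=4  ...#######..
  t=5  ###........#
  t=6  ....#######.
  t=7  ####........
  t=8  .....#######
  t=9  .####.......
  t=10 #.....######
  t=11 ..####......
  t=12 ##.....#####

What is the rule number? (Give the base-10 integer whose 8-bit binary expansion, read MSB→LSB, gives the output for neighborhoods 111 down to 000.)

39

  nb ###: next=.  (t=0,i=2, bit7=0)
  nb ##.: next=.  (t=0,i=7, bit6=0)
  nb #.#: next=#  (t=0,i=0, bit5=1)
  nb #..: next=.  (t=0,i=8, bit4=0)
  nb .##: next=.  (t=0,i=1, bit3=0)
  nb .#.: next=#  (t=0,i=11, bit2=1)
  nb ..#: next=#  (t=0,i=10, bit1=1)
  nb ...: next=#  (t=0,i=9, bit0=1)
  bits 00100111 = 39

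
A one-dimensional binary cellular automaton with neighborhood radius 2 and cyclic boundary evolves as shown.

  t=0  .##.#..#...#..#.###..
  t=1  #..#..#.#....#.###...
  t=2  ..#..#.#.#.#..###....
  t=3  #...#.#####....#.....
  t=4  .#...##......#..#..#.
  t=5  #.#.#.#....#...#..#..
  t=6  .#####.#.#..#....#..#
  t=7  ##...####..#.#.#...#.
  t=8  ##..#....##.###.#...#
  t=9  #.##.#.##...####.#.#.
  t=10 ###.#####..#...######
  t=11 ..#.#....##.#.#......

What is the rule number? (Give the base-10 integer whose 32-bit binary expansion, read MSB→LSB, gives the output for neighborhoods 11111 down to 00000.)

652500234

  nb #####: next=.  (t=3,i=8, bit31=0)
  nb ####.: next=.  (t=3,i=9, bit30=0)
  nb ###.#: next=#  (t=6,i=5, bit29=1)
  nb ###..: next=.  (t=0,i=18, bit28=0)
  nb ##.##: next=.  (t=8,i=11, bit27=0)
  nb ##.#.: next=#  (t=0,i=3, bit26=1)
  nb ##..#: next=#  (t=7,i=9, bit25=1)
  nb ##...: next=.  (t=0,i=19, bit24=0)
  nb #.###: next=#  (t=0,i=16, bit23=1)
  nb #.##.: next=#  (t=7,i=0, bit22=1)
  nb #.#.#: next=#  (t=2,i=7, bit21=1)
  nb #.#..: next=.  (t=0,i=4, bit20=0)
  nb #..##: next=.  (t=2,i=13, bit19=0)
  nb #..#.: next=#  (t=0,i=6, bit18=1)
  nb #...#: next=.  (t=0,i=9, bit17=0)
  nb #....: next=.  (t=1,i=10, bit16=0)
  nb .####: next=.  (t=3,i=7, bit15=0)
  nb .###.: next=#  (t=0,i=17, bit14=1)
  nb .##.#: next=.  (t=0,i=2, bit13=0)
  nb .##..: next=#  (t=4,i=6, bit12=1)
  nb .#.##: next=#  (t=0,i=15, bit11=1)
  nb .#.#.: next=#  (t=1,i=7, bit10=1)
  nb .#..#: next=.  (t=0,i=5, bit9=0)
  nb .#...: next=#  (t=0,i=8, bit8=1)
  nb ..###: next=.  (t=2,i=14, bit7=0)
  nb ..##.: next=.  (t=0,i=1, bit6=0)
  nb ..#.#: next=.  (t=0,i=14, bit5=0)
  nb ..#..: next=.  (t=0,i=7, bit4=0)
  nb ...##: next=#  (t=0,i=0, bit3=1)
  nb ...#.: next=.  (t=0,i=10, bit2=0)
  nb ....#: next=#  (t=1,i=11, bit1=1)
  nb .....: next=.  (t=2,i=19, bit0=0)
  bits 00100110111001000101110100001010 = 652500234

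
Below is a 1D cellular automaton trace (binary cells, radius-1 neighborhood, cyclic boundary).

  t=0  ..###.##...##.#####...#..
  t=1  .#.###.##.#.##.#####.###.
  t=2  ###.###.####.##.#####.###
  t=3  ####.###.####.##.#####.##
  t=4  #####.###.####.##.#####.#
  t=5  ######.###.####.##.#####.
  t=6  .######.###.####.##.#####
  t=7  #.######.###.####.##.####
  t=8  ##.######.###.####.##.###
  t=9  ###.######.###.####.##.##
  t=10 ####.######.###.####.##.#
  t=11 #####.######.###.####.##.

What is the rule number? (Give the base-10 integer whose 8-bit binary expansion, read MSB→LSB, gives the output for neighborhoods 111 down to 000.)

  nb ###: next=#  (t=0,i=3, bit7=1)
  nb ##.: next=#  (t=0,i=4, bit6=1)
  nb #.#: next=#  (t=0,i=5, bit5=1)
  nb #..: next=#  (t=0,i=8, bit4=1)
  nb .##: next=.  (t=0,i=2, bit3=0)
  nb .#.: next=#  (t=0,i=22, bit2=1)
  nb ..#: next=#  (t=0,i=1, bit1=1)
  nb ...: next=.  (t=0,i=0, bit0=0)
  bits 11110110 = 246

246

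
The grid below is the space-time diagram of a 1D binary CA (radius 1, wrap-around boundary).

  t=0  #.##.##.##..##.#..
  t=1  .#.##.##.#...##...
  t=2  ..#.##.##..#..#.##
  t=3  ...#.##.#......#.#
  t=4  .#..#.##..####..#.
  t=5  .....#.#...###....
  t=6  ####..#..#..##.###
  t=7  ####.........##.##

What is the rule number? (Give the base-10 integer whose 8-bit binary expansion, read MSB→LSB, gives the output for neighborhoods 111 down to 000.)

225

  nb ###: next=#  (t=4,i=11, bit7=1)
  nb ##.: next=#  (t=0,i=3, bit6=1)
  nb #.#: next=#  (t=0,i=1, bit5=1)
  nb #..: next=.  (t=0,i=10, bit4=0)
  nb .##: next=.  (t=0,i=2, bit3=0)
  nb .#.: next=.  (t=0,i=0, bit2=0)
  nb ..#: next=.  (t=0,i=11, bit1=0)
  nb ...: next=#  (t=1,i=11, bit0=1)
  bits 11100001 = 225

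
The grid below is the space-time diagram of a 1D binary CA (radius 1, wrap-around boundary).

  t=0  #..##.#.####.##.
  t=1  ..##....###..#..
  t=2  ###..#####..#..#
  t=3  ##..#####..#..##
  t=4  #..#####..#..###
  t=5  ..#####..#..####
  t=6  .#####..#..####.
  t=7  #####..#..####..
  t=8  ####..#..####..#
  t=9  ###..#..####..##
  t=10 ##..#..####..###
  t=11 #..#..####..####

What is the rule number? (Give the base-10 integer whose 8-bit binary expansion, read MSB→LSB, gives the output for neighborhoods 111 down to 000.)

139

  ### -> #   bit 7 = 1  t=0,i=9
  ##. -> .   bit 6 = 0  t=0,i=4
  #.# -> .   bit 5 = 0  t=0,i=5
  #.. -> .   bit 4 = 0  t=0,i=1
  .## -> #   bit 3 = 1  t=0,i=3
  .#. -> .   bit 2 = 0  t=0,i=0
  ..# -> #   bit 1 = 1  t=0,i=2
  ... -> #   bit 0 = 1  t=1,i=0
  bits 10001011 = 139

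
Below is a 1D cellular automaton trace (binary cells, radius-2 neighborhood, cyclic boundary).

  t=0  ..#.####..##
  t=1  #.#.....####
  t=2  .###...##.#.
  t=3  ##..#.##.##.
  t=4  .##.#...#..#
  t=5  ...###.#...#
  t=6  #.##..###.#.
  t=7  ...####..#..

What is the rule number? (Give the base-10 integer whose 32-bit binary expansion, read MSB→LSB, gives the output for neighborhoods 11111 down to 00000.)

  #####|#  b31=1 t=1,i=10
  ####.|.  b30=0 t=0,i=6
  ###.#|.  b29=0 t=1,i=0
  ###..|.  b28=0 t=0,i=7
  ##.##|#  b27=1 t=3,i=8
  ##.#.|#  b26=1 t=1,i=1
  ##..#|#  b25=1 t=0,i=0
  ##...|#  b24=1 t=2,i=4
  #.###|.  b23=0 t=0,i=4
  #.##.|.  b22=0 t=3,i=0
  #.#.#|.  b21=0 t=6,i=0
  #.#..|#  b20=1 t=1,i=2
  #..##|#  b19=1 t=0,i=9
  #..#.|.  b18=0 t=0,i=1
  #...#|.  b17=0 t=2,i=5
  #....|.  b16=0 t=1,i=4
  .####|.  b15=0 t=0,i=5
  .###.|.  b14=0 t=2,i=2
  .##.#|.  b13=0 t=2,i=8
  .##..|#  b12=1 t=0,i=11
  .#.##|.  b11=0 t=0,i=3
  .#.#.|.  b10=0 t=6,i=11
  .#..#|.  b9=0 t=2,i=11
  .#...|#  b8=1 t=1,i=3
  ..###|#  b7=1 t=1,i=8
  ..##.|#  b6=1 t=0,i=10
  ..#.#|#  b5=1 t=0,i=2
  ..#..|.  b4=0 t=4,i=8
  ...##|#  b3=1 t=1,i=7
  ...#.|#  b2=1 t=4,i=7
  ....#|.  b1=0 t=1,i=6
  .....|.  b0=0 t=1,i=5
  bits 10001111000110000001000111101100 = 2400719340

2400719340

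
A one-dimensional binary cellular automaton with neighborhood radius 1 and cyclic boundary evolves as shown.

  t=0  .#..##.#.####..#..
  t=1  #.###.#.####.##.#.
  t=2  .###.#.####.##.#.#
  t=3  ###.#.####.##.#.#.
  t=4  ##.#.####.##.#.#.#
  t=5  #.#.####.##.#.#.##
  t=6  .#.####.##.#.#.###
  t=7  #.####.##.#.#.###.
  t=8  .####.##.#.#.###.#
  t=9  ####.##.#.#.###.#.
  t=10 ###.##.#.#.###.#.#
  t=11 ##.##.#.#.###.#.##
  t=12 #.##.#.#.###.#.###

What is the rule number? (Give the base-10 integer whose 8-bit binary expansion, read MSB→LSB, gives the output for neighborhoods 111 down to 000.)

186

  [7] ### => #  t=0,i=10
  [6] ##. => .  t=0,i=5
  [5] #.# => #  t=0,i=6
  [4] #.. => #  t=0,i=2
  [3] .## => #  t=0,i=4
  [2] .#. => .  t=0,i=1
  [1] ..# => #  t=0,i=0
  [0] ... => .  t=0,i=17
  bits 10111010 = 186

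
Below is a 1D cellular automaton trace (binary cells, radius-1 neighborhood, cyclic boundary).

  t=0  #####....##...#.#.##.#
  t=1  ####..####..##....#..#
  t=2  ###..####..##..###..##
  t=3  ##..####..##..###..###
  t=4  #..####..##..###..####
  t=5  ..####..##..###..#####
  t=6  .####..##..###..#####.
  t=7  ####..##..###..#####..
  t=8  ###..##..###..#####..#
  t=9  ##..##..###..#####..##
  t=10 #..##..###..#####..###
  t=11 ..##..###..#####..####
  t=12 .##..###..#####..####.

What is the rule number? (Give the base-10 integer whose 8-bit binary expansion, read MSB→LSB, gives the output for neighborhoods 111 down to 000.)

  ### -> #   bit 7 = 1  t=0,i=0
  ##. -> .   bit 6 = 0  t=0,i=4
  #.# -> .   bit 5 = 0  t=0,i=15
  #.. -> .   bit 4 = 0  t=0,i=5
  .## -> #   bit 3 = 1  t=0,i=9
  .#. -> .   bit 2 = 0  t=0,i=14
  ..# -> #   bit 1 = 1  t=0,i=8
  ... -> #   bit 0 = 1  t=0,i=6
  bits 10001011 = 139

139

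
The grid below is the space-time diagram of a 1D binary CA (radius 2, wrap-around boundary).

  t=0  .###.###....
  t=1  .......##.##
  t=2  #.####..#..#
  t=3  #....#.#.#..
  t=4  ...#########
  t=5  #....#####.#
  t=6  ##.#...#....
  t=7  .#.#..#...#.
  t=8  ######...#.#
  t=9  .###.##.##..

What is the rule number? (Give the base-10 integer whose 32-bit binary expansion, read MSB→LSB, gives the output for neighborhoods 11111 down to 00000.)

  nb #####: next=#  (t=4,i=5, bit31=1)
  nb ####.: next=.  (t=2,i=4, bit30=0)
  nb ###.#: next=.  (t=0,i=3, bit29=0)
  nb ###..: next=#  (t=0,i=7, bit28=1)
  nb ##.##: next=.  (t=0,i=4, bit27=0)
  nb ##.#.: next=.  (t=6,i=2, bit26=0)
  nb ##..#: next=.  (t=2,i=6, bit25=0)
  nb ##...: next=#  (t=0,i=8, bit24=1)
  nb #.###: next=.  (t=0,i=5, bit23=0)
  nb #.##.: next=.  (t=1,i=10, bit22=0)
  nb #.#.#: next=#  (t=3,i=7, bit21=1)
  nb #.#..: next=#  (t=3,i=9, bit20=1)
  nb #..##: next=.  (t=2,i=10, bit19=0)
  nb #..#.: next=#  (t=2,i=7, bit18=1)
  nb #...#: next=.  (t=4,i=1, bit17=0)
  nb #....: next=.  (t=0,i=9, bit16=0)
  nb .####: next=.  (t=2,i=3, bit15=0)
  nb .###.: next=.  (t=0,i=2, bit14=0)
  nb .##.#: next=#  (t=1,i=8, bit13=1)
  nb .##..: next=#  (t=1,i=11, bit12=1)
  nb .#.##: next=.  (t=8,i=10, bit11=0)
  nb .#.#.: next=#  (t=3,i=6, bit10=1)
  nb .#..#: next=#  (t=2,i=9, bit9=1)
  nb .#...: next=.  (t=3,i=1, bit8=0)
  nb ..###: next=.  (t=0,i=1, bit7=0)
  nb ..##.: next=.  (t=1,i=7, bit6=0)
  nb ..#.#: next=#  (t=3,i=5, bit5=1)
  nb ..#..: next=.  (t=2,i=8, bit4=0)
  nb ...##: next=.  (t=0,i=0, bit3=0)
  nb ...#.: next=#  (t=3,i=4, bit2=1)
  nb ....#: next=#  (t=0,i=11, bit1=1)
  nb .....: next=#  (t=0,i=10, bit0=1)
  bits 10010001001101000011011000100111 = 2436118055

2436118055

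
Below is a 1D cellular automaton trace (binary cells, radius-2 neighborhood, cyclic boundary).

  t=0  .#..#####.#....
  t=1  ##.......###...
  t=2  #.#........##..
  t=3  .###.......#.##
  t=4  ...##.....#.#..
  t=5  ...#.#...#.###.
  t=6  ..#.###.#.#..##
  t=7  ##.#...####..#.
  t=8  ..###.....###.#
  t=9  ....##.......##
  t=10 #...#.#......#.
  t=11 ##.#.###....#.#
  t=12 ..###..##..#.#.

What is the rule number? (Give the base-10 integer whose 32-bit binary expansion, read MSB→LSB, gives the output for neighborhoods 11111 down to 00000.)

  ##### -> .   bit 31 = 0  t=0,i=6
  ####. -> .   bit 30 = 0  t=0,i=7
  ###.# -> .   bit 29 = 0  t=0,i=8
  ###.. -> #   bit 28 = 1  t=1,i=11
  ##.## -> .   bit 27 = 0  t=3,i=0
  ##.#. -> #   bit 26 = 1  t=0,i=9
  ##..# -> #   bit 25 = 1  t=2,i=13
  ##... -> #   bit 24 = 1  t=1,i=2
  #.### -> .   bit 23 = 0  t=3,i=1
  #.##. -> .   bit 22 = 0  t=3,i=13
  #.#.# -> #   bit 21 = 1  t=6,i=8
  #.#.. -> #   bit 20 = 1  t=0,i=10
  #..## -> .   bit 19 = 0  t=0,i=3
  #..#. -> #   bit 18 = 1  t=2,i=14
  #...# -> .   bit 17 = 0  t=1,i=13
  #.... -> .   bit 16 = 0  t=0,i=12
  .#### -> .   bit 15 = 0  t=0,i=5
  .###. -> .   bit 14 = 0  t=1,i=10
  .##.# -> .   bit 13 = 0  t=3,i=14
  .##.. -> .   bit 12 = 0  t=1,i=1
  .#.## -> #   bit 11 = 1  t=3,i=12
  .#.#. -> #   bit 10 = 1  t=2,i=1
  .#..# -> .   bit 9 = 0  t=0,i=2
  .#... -> #   bit 8 = 1  t=0,i=11
  ..### -> .   bit 7 = 0  t=0,i=4
  ..##. -> #   bit 6 = 1  t=1,i=0
  ..#.# -> .   bit 5 = 0  t=2,i=0
  ..#.. -> #   bit 4 = 1  t=0,i=1
  ...## -> .   bit 3 = 0  t=1,i=8
  ...#. -> #   bit 2 = 1  t=0,i=0
  ....# -> .   bit 1 = 0  t=0,i=14
  ..... -> .   bit 0 = 0  t=0,i=13
  bits 00010111001101000000110101010100 = 389287252

389287252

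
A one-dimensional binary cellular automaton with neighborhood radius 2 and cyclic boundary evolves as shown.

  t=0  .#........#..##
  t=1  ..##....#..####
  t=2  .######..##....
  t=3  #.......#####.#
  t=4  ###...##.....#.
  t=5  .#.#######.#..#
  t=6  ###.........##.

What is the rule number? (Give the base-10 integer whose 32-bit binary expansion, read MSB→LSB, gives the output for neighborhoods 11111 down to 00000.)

154107722

  #####|.  b31=0 t=2,i=3
  ####.|.  b30=0 t=1,i=13
  ###.#|.  b29=0 t=3,i=12
  ###..|.  b28=0 t=1,i=14
  ##.##|#  b27=1 t=3,i=13
  ##.#.|.  b26=0 t=0,i=0
  ##..#|.  b25=0 t=1,i=0
  ##...|#  b24=1 t=1,i=4
  #.###|.  b23=0 t=4,i=0
  #.##.|.  b22=0 t=3,i=14
  #.#.#|#  b21=1 t=5,i=1
  #.#..|.  b20=0 t=0,i=1
  #..##|#  b19=1 t=0,i=12
  #..#.|#  b18=1 t=5,i=13
  #...#|#  b17=1 t=4,i=4
  #....|#  b16=1 t=0,i=3
  .####|.  b15=0 t=1,i=12
  .###.|#  b14=1 t=4,i=1
  .##.#|#  b13=1 t=0,i=14
  .##..|#  b12=1 t=1,i=3
  .#.##|#  b11=1 t=4,i=14
  .#.#.|#  b10=1 t=5,i=0
  .#..#|#  b9=1 t=0,i=11
  .#...|#  b8=1 t=0,i=2
  ..###|.  b7=0 t=1,i=11
  ..##.|#  b6=1 t=0,i=13
  ..#.#|.  b5=0 t=4,i=13
  ..#..|.  b4=0 t=0,i=10
  ...##|#  b3=1 t=2,i=0
  ...#.|.  b2=0 t=0,i=9
  ....#|#  b1=1 t=0,i=8
  .....|.  b0=0 t=0,i=4
  bits 00001001001011110111111101001010 = 154107722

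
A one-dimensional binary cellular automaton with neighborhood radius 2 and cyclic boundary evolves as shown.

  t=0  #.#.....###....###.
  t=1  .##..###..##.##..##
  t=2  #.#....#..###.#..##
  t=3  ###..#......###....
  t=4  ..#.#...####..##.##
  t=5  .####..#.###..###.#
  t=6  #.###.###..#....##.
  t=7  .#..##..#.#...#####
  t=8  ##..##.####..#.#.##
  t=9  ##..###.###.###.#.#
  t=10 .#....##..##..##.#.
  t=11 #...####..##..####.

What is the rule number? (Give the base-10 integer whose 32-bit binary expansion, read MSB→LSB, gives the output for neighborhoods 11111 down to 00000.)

2098510955

  ##### -> .   bit 31 = 0  t=7,i=16
  ####. -> #   bit 30 = 1  t=4,i=10
  ###.# -> #   bit 29 = 1  t=0,i=17
  ###.. -> #   bit 28 = 1  t=0,i=10
  ##.## -> #   bit 27 = 1  t=1,i=0
  ##.#. -> #   bit 26 = 1  t=0,i=18
  ##..# -> .   bit 25 = 0  t=1,i=3
  ##... -> #   bit 24 = 1  t=0,i=11
  #.### -> .   bit 23 = 0  t=5,i=1
  #.##. -> .   bit 22 = 0  t=1,i=1
  #.#.# -> .   bit 21 = 0  t=0,i=0
  #.#.. -> #   bit 20 = 1  t=0,i=2
  #..## -> .   bit 19 = 0  t=1,i=4
  #..#. -> #   bit 18 = 1  t=3,i=4
  #...# -> .   bit 17 = 0  t=4,i=6
  #.... -> .   bit 16 = 0  t=0,i=4
  .#### -> #   bit 15 = 1  t=4,i=9
  .###. -> .   bit 14 = 0  t=0,i=9
  .##.# -> #   bit 13 = 1  t=1,i=11
  .##.. -> #   bit 12 = 1  t=1,i=2
  .#.## -> #   bit 11 = 1  t=5,i=0
  .#.#. -> #   bit 10 = 1  t=0,i=1
  .#..# -> .   bit 9 = 0  t=2,i=8
  .#... -> .   bit 8 = 0  t=0,i=3
  ..### -> .   bit 7 = 0  t=0,i=8
  ..##. -> #   bit 6 = 1  t=1,i=10
  ..#.# -> #   bit 5 = 1  t=4,i=2
  ..#.. -> .   bit 4 = 0  t=2,i=7
  ...## -> #   bit 3 = 1  t=0,i=7
  ...#. -> .   bit 2 = 0  t=2,i=6
  ....# -> #   bit 1 = 1  t=0,i=6
  ..... -> #   bit 0 = 1  t=0,i=5
  bits 01111101000101001011110001101011 = 2098510955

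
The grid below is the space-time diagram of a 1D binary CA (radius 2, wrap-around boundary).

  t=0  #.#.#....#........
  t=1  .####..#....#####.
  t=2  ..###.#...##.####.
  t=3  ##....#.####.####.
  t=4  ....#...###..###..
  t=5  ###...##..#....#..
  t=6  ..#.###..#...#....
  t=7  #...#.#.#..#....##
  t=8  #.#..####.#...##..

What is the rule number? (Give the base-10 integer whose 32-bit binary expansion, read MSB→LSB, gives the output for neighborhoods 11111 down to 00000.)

  ##### -> #   bit 31 = 1  t=1,i=14
  ####. -> #   bit 30 = 1  t=1,i=3
  ###.# -> .   bit 29 = 0  t=2,i=4
  ###.. -> #   bit 28 = 1  t=1,i=4
  ##.## -> .   bit 27 = 0  t=2,i=12
  ##.#. -> .   bit 26 = 0  t=2,i=5
  ##..# -> .   bit 25 = 0  t=1,i=5
  ##... -> .   bit 24 = 0  t=2,i=17
  #.### -> #   bit 23 = 1  t=2,i=13
  #.##. -> .   bit 22 = 0  t=3,i=0
  #.#.# -> #   bit 21 = 1  t=0,i=2
  #.#.. -> #   bit 20 = 1  t=0,i=4
  #..## -> .   bit 19 = 0  t=1,i=0
  #..#. -> #   bit 18 = 1  t=1,i=6
  #...# -> #   bit 17 = 1  t=2,i=0
  #.... -> .   bit 16 = 0  t=0,i=6
  .#### -> #   bit 15 = 1  t=1,i=2
  .###. -> .   bit 14 = 0  t=2,i=3
  .##.# -> #   bit 13 = 1  t=2,i=11
  .##.. -> .   bit 12 = 0  t=3,i=1
  .#.## -> .   bit 11 = 0  t=3,i=7
  .#.#. -> #   bit 10 = 1  t=0,i=1
  .#..# -> .   bit 9 = 0  t=5,i=16
  .#... -> .   bit 8 = 0  t=0,i=5
  ..### -> .   bit 7 = 0  t=1,i=1
  ..##. -> #   bit 6 = 1  t=2,i=10
  ..#.# -> .   bit 5 = 0  t=0,i=0
  ..#.. -> .   bit 4 = 0  t=0,i=9
  ...## -> #   bit 3 = 1  t=1,i=11
  ...#. -> .   bit 2 = 0  t=0,i=8
  ....# -> #   bit 1 = 1  t=0,i=7
  ..... -> #   bit 0 = 1  t=0,i=12
  bits 11010000101101101010010001001011 = 3501630539

3501630539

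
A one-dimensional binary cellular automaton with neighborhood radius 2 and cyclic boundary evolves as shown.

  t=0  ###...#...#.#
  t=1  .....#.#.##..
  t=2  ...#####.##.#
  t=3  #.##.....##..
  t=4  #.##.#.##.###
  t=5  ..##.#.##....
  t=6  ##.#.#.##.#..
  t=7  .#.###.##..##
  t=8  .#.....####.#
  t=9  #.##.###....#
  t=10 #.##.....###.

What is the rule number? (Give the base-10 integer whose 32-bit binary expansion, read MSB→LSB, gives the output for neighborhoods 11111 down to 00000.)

  #####|.  b31=0 t=2,i=5
  ####.|.  b30=0 t=0,i=1
  ###.#|.  b29=0 t=2,i=7
  ###..|.  b28=0 t=0,i=2
  ##.##|.  b27=0 t=2,i=8
  ##.#.|.  b26=0 t=2,i=11
  ##..#|#  b25=1 t=3,i=11
  ##...|.  b24=0 t=0,i=3
  #.###|.  b23=0 t=0,i=12
  #.##.|#  b22=1 t=1,i=9
  #.#.#|#  b21=1 t=1,i=7
  #.#..|.  b20=0 t=2,i=12
  #..##|#  b19=1 t=6,i=12
  #..#.|#  b18=1 t=3,i=12
  #...#|.  b17=0 t=0,i=4
  #....|#  b16=1 t=1,i=12
  .####|.  b15=0 t=0,i=0
  .###.|.  b14=0 t=7,i=4
  .##.#|#  b13=1 t=2,i=10
  .##..|#  b12=1 t=1,i=10
  .#.##|.  b11=0 t=0,i=11
  .#.#.|#  b10=1 t=1,i=6
  .#..#|#  b9=1 t=6,i=11
  .#...|#  b8=1 t=0,i=7
  ..###|#  b7=1 t=2,i=3
  ..##.|.  b6=0 t=3,i=9
  ..#.#|#  b5=1 t=0,i=10
  ..#..|.  b4=0 t=0,i=6
  ...##|#  b3=1 t=2,i=2
  ...#.|#  b2=1 t=0,i=5
  ....#|#  b1=1 t=1,i=3
  .....|.  b0=0 t=1,i=0
  bits 00000010011011010011011110101110 = 40712110

40712110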